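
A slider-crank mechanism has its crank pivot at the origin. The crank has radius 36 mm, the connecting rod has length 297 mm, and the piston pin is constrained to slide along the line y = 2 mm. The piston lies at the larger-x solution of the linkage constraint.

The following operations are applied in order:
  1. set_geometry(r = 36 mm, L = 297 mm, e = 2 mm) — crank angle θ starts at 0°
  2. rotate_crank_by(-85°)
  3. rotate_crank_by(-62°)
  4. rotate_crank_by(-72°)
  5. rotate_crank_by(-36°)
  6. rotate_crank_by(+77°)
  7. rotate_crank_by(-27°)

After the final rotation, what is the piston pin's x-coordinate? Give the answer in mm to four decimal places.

264.0788

set_geometry: r = 36 mm, L = 297 mm, e = 2 mm; θ ← 0°
rotate_crank_by(-85°): θ ← 0° -85° = -85°
rotate_crank_by(-62°): θ ← -85° -62° = -147°
rotate_crank_by(-72°): θ ← -147° -72° = -219°
rotate_crank_by(-36°): θ ← -219° -36° = -255°
rotate_crank_by(+77°): θ ← -255° +77° = -178°
rotate_crank_by(-27°): θ ← -178° -27° = -205°
crank pin P = (r cos θ, r sin θ) = (-32.627080, 15.214257)
h = r sin θ − e = 15.214257 − 2 = 13.214257
x = r cos θ + √(L² − h²) = -32.627080 + √(88209.0 − 174.6166) = -32.627080 + 296.705887 = 264.078807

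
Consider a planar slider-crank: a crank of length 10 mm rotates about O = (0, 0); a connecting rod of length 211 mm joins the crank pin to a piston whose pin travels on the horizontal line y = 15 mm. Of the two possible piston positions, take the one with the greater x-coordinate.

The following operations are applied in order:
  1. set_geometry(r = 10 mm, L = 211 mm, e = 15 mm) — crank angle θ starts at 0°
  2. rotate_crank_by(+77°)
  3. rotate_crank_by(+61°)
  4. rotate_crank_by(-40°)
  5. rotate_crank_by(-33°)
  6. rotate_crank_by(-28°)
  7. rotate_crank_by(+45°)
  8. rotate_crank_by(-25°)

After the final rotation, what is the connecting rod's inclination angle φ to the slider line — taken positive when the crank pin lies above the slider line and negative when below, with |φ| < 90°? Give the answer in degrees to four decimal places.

-1.7961

set_geometry: r = 10 mm, L = 211 mm, e = 15 mm; θ ← 0°
rotate_crank_by(+77°): θ ← 0° +77° = 77°
rotate_crank_by(+61°): θ ← 77° +61° = 138°
rotate_crank_by(-40°): θ ← 138° -40° = 98°
rotate_crank_by(-33°): θ ← 98° -33° = 65°
rotate_crank_by(-28°): θ ← 65° -28° = 37°
rotate_crank_by(+45°): θ ← 37° +45° = 82°
rotate_crank_by(-25°): θ ← 82° -25° = 57°
crank pin P = (r cos θ, r sin θ) = (5.446390, 8.386706)
h = r sin θ − e = 8.386706 − 15 = -6.613294
sin φ = h / L = -6.613294 / 211 = -0.03134263
φ = arcsin(-0.03134263) = -1.796094°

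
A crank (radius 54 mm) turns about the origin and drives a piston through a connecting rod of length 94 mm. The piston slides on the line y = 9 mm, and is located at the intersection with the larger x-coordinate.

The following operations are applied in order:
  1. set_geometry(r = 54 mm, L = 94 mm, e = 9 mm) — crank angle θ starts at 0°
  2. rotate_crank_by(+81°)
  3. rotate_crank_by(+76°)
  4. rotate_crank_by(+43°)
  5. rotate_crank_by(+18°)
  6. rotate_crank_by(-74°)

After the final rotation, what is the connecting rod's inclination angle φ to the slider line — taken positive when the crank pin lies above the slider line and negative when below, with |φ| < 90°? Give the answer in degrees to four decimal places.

set_geometry: r = 54 mm, L = 94 mm, e = 9 mm; θ ← 0°
rotate_crank_by(+81°): θ ← 0° +81° = 81°
rotate_crank_by(+76°): θ ← 81° +76° = 157°
rotate_crank_by(+43°): θ ← 157° +43° = 200°
rotate_crank_by(+18°): θ ← 200° +18° = 218°
rotate_crank_by(-74°): θ ← 218° -74° = 144°
crank pin P = (r cos θ, r sin θ) = (-43.686918, 31.740404)
h = r sin θ − e = 31.740404 − 9 = 22.740404
sin φ = h / L = 22.740404 / 94 = 0.24191919
φ = arcsin(0.24191919) = 13.999840°

13.9998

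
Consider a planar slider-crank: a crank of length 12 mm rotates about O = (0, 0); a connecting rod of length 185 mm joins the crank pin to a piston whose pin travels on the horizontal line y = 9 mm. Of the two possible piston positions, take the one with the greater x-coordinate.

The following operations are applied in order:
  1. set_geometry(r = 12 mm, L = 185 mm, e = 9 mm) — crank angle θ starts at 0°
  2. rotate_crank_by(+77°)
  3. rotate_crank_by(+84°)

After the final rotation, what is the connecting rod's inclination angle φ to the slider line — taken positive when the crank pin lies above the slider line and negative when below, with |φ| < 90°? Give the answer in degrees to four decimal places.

set_geometry: r = 12 mm, L = 185 mm, e = 9 mm; θ ← 0°
rotate_crank_by(+77°): θ ← 0° +77° = 77°
rotate_crank_by(+84°): θ ← 77° +84° = 161°
crank pin P = (r cos θ, r sin θ) = (-11.346223, 3.906818)
h = r sin θ − e = 3.906818 − 9 = -5.093182
sin φ = h / L = -5.093182 / 185 = -0.02753071
φ = arcsin(-0.02753071) = -1.577593°

-1.5776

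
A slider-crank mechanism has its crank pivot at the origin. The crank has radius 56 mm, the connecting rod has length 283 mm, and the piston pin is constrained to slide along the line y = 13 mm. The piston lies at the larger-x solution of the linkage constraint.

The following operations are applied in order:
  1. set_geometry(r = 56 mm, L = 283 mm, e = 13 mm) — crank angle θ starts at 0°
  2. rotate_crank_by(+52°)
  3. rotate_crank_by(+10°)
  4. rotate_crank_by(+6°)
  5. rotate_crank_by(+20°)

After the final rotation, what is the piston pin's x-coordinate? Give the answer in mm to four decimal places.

set_geometry: r = 56 mm, L = 283 mm, e = 13 mm; θ ← 0°
rotate_crank_by(+52°): θ ← 0° +52° = 52°
rotate_crank_by(+10°): θ ← 52° +10° = 62°
rotate_crank_by(+6°): θ ← 62° +6° = 68°
rotate_crank_by(+20°): θ ← 68° +20° = 88°
crank pin P = (r cos θ, r sin θ) = (1.954372, 55.965886)
h = r sin θ − e = 55.965886 − 13 = 42.965886
x = r cos θ + √(L² − h²) = 1.954372 + √(80089.0 − 1846.0674) = 1.954372 + 279.719382 = 281.673754

281.6738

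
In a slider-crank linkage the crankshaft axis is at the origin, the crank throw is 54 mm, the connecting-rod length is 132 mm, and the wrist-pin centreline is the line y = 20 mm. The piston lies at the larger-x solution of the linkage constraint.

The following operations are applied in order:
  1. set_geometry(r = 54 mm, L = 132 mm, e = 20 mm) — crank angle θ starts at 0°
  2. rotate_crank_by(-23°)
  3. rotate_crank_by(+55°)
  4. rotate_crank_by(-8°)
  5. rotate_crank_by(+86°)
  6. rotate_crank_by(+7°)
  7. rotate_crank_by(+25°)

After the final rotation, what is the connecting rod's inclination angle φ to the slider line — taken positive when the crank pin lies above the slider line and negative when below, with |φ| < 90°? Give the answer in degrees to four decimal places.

set_geometry: r = 54 mm, L = 132 mm, e = 20 mm; θ ← 0°
rotate_crank_by(-23°): θ ← 0° -23° = -23°
rotate_crank_by(+55°): θ ← -23° +55° = 32°
rotate_crank_by(-8°): θ ← 32° -8° = 24°
rotate_crank_by(+86°): θ ← 24° +86° = 110°
rotate_crank_by(+7°): θ ← 110° +7° = 117°
rotate_crank_by(+25°): θ ← 117° +25° = 142°
crank pin P = (r cos θ, r sin θ) = (-42.552581, 33.245720)
h = r sin θ − e = 33.245720 − 20 = 13.245720
sin φ = h / L = 13.245720 / 132 = 0.10034636
φ = arcsin(0.10034636) = 5.759116°

5.7591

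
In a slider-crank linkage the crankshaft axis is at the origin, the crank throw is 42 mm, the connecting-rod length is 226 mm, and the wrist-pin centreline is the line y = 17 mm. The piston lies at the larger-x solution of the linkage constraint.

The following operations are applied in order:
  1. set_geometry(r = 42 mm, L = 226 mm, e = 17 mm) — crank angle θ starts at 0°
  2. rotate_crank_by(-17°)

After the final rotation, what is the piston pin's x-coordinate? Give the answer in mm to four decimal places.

264.2601

set_geometry: r = 42 mm, L = 226 mm, e = 17 mm; θ ← 0°
rotate_crank_by(-17°): θ ← 0° -17° = -17°
crank pin P = (r cos θ, r sin θ) = (40.164800, -12.279612)
h = r sin θ − e = -12.279612 − 17 = -29.279612
x = r cos θ + √(L² − h²) = 40.164800 + √(51076.0 − 857.2957) = 40.164800 + 224.095302 = 264.260102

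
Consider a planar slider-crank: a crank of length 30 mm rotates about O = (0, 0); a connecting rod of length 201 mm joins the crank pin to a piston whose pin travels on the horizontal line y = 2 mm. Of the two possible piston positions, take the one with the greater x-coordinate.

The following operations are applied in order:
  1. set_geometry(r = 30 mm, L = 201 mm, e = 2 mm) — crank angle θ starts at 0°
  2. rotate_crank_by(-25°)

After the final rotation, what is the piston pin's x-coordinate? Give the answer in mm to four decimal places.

set_geometry: r = 30 mm, L = 201 mm, e = 2 mm; θ ← 0°
rotate_crank_by(-25°): θ ← 0° -25° = -25°
crank pin P = (r cos θ, r sin θ) = (27.189234, -12.678548)
h = r sin θ − e = -12.678548 − 2 = -14.678548
x = r cos θ + √(L² − h²) = 27.189234 + √(40401.0 − 215.4598) = 27.189234 + 200.463314 = 227.652548

227.6525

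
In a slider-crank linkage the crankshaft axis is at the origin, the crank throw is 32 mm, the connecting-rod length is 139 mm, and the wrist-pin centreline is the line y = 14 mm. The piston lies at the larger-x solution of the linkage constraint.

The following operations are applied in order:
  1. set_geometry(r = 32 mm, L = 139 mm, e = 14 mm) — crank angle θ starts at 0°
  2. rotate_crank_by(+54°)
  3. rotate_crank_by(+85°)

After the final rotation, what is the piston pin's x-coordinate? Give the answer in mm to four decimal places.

114.6732

set_geometry: r = 32 mm, L = 139 mm, e = 14 mm; θ ← 0°
rotate_crank_by(+54°): θ ← 0° +54° = 54°
rotate_crank_by(+85°): θ ← 54° +85° = 139°
crank pin P = (r cos θ, r sin θ) = (-24.150707, 20.993889)
h = r sin θ − e = 20.993889 − 14 = 6.993889
x = r cos θ + √(L² − h²) = -24.150707 + √(19321.0 − 48.9145) = -24.150707 + 138.823937 = 114.673231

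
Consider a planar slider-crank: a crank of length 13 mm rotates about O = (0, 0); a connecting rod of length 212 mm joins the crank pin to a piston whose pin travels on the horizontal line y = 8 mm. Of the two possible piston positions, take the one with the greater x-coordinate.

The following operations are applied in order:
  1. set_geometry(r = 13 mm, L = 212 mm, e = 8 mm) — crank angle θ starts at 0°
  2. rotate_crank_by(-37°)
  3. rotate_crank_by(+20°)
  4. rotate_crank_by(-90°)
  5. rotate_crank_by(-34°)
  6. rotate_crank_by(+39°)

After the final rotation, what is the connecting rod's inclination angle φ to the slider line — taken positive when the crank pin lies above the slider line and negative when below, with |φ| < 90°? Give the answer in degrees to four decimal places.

-5.6077

set_geometry: r = 13 mm, L = 212 mm, e = 8 mm; θ ← 0°
rotate_crank_by(-37°): θ ← 0° -37° = -37°
rotate_crank_by(+20°): θ ← -37° +20° = -17°
rotate_crank_by(-90°): θ ← -17° -90° = -107°
rotate_crank_by(-34°): θ ← -107° -34° = -141°
rotate_crank_by(+39°): θ ← -141° +39° = -102°
crank pin P = (r cos θ, r sin θ) = (-2.702852, -12.715919)
h = r sin θ − e = -12.715919 − 8 = -20.715919
sin φ = h / L = -20.715919 / 212 = -0.09771660
φ = arcsin(-0.09771660) = -5.607697°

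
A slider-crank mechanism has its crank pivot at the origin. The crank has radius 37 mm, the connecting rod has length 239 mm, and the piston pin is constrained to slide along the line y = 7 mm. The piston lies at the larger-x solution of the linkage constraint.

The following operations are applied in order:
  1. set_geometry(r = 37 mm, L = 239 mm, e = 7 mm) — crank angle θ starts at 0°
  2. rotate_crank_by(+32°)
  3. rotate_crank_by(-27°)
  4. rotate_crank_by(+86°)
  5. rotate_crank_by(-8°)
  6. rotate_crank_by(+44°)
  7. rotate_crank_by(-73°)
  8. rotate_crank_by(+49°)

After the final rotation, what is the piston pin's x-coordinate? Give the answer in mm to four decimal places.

228.9045

set_geometry: r = 37 mm, L = 239 mm, e = 7 mm; θ ← 0°
rotate_crank_by(+32°): θ ← 0° +32° = 32°
rotate_crank_by(-27°): θ ← 32° -27° = 5°
rotate_crank_by(+86°): θ ← 5° +86° = 91°
rotate_crank_by(-8°): θ ← 91° -8° = 83°
rotate_crank_by(+44°): θ ← 83° +44° = 127°
rotate_crank_by(-73°): θ ← 127° -73° = 54°
rotate_crank_by(+49°): θ ← 54° +49° = 103°
crank pin P = (r cos θ, r sin θ) = (-8.323189, 36.051692)
h = r sin θ − e = 36.051692 − 7 = 29.051692
x = r cos θ + √(L² − h²) = -8.323189 + √(57121.0 − 844.0008) = -8.323189 + 237.227737 = 228.904548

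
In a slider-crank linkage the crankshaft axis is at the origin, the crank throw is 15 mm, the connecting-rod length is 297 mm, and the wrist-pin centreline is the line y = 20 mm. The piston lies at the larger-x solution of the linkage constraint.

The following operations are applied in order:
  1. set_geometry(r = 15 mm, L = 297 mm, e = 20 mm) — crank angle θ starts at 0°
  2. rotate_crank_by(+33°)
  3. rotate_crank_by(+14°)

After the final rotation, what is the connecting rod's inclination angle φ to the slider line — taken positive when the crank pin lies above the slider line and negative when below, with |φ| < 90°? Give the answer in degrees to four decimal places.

-1.7422

set_geometry: r = 15 mm, L = 297 mm, e = 20 mm; θ ← 0°
rotate_crank_by(+33°): θ ← 0° +33° = 33°
rotate_crank_by(+14°): θ ← 33° +14° = 47°
crank pin P = (r cos θ, r sin θ) = (10.229975, 10.970306)
h = r sin θ − e = 10.970306 − 20 = -9.029694
sin φ = h / L = -9.029694 / 297 = -0.03040301
φ = arcsin(-0.03040301) = -1.742233°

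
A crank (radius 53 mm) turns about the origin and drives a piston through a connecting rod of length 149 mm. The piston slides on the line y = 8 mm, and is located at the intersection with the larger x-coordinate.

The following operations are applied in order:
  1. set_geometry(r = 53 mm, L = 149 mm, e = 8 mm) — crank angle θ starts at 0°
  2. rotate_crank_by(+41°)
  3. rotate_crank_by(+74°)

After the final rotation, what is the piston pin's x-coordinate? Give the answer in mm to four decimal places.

set_geometry: r = 53 mm, L = 149 mm, e = 8 mm; θ ← 0°
rotate_crank_by(+41°): θ ← 0° +41° = 41°
rotate_crank_by(+74°): θ ← 41° +74° = 115°
crank pin P = (r cos θ, r sin θ) = (-22.398768, 48.034313)
h = r sin θ − e = 48.034313 − 8 = 40.034313
x = r cos θ + √(L² − h²) = -22.398768 + √(22201.0 − 1602.7462) = -22.398768 + 143.520918 = 121.122150

121.1221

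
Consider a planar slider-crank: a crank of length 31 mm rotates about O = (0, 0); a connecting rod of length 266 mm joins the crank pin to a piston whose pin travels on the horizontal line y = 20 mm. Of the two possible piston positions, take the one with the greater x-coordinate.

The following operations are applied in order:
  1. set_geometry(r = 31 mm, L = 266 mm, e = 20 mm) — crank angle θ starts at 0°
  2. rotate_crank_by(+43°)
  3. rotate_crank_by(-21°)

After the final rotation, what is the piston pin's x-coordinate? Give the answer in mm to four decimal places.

294.6104

set_geometry: r = 31 mm, L = 266 mm, e = 20 mm; θ ← 0°
rotate_crank_by(+43°): θ ← 0° +43° = 43°
rotate_crank_by(-21°): θ ← 43° -21° = 22°
crank pin P = (r cos θ, r sin θ) = (28.742699, 11.612804)
h = r sin θ − e = 11.612804 − 20 = -8.387196
x = r cos θ + √(L² − h²) = 28.742699 + √(70756.0 − 70.3451) = 28.742699 + 265.867740 = 294.610439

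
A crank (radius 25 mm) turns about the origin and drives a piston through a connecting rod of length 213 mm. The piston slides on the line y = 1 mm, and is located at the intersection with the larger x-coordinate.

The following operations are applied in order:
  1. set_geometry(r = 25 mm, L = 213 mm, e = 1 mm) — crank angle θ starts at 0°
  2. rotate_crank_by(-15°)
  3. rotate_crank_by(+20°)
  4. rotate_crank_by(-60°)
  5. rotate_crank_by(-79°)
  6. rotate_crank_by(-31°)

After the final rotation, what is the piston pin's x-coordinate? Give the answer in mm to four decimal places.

188.7208

set_geometry: r = 25 mm, L = 213 mm, e = 1 mm; θ ← 0°
rotate_crank_by(-15°): θ ← 0° -15° = -15°
rotate_crank_by(+20°): θ ← -15° +20° = 5°
rotate_crank_by(-60°): θ ← 5° -60° = -55°
rotate_crank_by(-79°): θ ← -55° -79° = -134°
rotate_crank_by(-31°): θ ← -134° -31° = -165°
crank pin P = (r cos θ, r sin θ) = (-24.148146, -6.470476)
h = r sin θ − e = -6.470476 − 1 = -7.470476
x = r cos θ + √(L² − h²) = -24.148146 + √(45369.0 − 55.8080) = -24.148146 + 212.868955 = 188.720809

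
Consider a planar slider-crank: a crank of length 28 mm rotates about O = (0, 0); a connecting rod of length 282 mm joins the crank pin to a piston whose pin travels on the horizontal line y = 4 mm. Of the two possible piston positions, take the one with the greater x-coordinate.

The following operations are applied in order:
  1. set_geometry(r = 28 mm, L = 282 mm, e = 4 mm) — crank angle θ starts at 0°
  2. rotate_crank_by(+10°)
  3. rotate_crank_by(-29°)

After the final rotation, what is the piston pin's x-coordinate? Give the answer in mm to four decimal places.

set_geometry: r = 28 mm, L = 282 mm, e = 4 mm; θ ← 0°
rotate_crank_by(+10°): θ ← 0° +10° = 10°
rotate_crank_by(-29°): θ ← 10° -29° = -19°
crank pin P = (r cos θ, r sin θ) = (26.474520, -9.115908)
h = r sin θ − e = -9.115908 − 4 = -13.115908
x = r cos θ + √(L² − h²) = 26.474520 + √(79524.0 − 172.0271) = 26.474520 + 281.694822 = 308.169342

308.1693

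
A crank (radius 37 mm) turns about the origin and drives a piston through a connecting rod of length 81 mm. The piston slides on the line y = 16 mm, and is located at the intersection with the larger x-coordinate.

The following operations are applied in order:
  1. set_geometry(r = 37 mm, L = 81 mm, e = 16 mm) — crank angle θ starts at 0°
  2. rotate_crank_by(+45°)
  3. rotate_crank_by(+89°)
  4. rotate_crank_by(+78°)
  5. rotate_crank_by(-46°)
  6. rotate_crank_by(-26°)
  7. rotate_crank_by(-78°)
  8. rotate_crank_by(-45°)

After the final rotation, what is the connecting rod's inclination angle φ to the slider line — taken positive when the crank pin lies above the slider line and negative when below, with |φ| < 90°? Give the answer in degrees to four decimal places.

-3.6682

set_geometry: r = 37 mm, L = 81 mm, e = 16 mm; θ ← 0°
rotate_crank_by(+45°): θ ← 0° +45° = 45°
rotate_crank_by(+89°): θ ← 45° +89° = 134°
rotate_crank_by(+78°): θ ← 134° +78° = 212°
rotate_crank_by(-46°): θ ← 212° -46° = 166°
rotate_crank_by(-26°): θ ← 166° -26° = 140°
rotate_crank_by(-78°): θ ← 140° -78° = 62°
rotate_crank_by(-45°): θ ← 62° -45° = 17°
crank pin P = (r cos θ, r sin θ) = (35.383276, 10.817753)
h = r sin θ − e = 10.817753 − 16 = -5.182247
sin φ = h / L = -5.182247 / 81 = -0.06397836
φ = arcsin(-0.06397836) = -3.668195°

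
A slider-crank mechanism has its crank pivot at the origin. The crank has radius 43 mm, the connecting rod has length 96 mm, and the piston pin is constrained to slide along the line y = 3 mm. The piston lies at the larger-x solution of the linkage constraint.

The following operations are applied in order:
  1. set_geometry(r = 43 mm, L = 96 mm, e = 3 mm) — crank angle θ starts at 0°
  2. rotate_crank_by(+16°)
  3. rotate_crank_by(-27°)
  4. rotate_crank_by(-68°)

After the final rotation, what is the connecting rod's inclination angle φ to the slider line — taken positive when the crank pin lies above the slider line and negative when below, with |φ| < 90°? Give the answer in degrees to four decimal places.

-28.0951

set_geometry: r = 43 mm, L = 96 mm, e = 3 mm; θ ← 0°
rotate_crank_by(+16°): θ ← 0° +16° = 16°
rotate_crank_by(-27°): θ ← 16° -27° = -11°
rotate_crank_by(-68°): θ ← -11° -68° = -79°
crank pin P = (r cos θ, r sin θ) = (8.204787, -42.209969)
h = r sin θ − e = -42.209969 − 3 = -45.209969
sin φ = h / L = -45.209969 / 96 = -0.47093718
φ = arcsin(-0.47093718) = -28.095148°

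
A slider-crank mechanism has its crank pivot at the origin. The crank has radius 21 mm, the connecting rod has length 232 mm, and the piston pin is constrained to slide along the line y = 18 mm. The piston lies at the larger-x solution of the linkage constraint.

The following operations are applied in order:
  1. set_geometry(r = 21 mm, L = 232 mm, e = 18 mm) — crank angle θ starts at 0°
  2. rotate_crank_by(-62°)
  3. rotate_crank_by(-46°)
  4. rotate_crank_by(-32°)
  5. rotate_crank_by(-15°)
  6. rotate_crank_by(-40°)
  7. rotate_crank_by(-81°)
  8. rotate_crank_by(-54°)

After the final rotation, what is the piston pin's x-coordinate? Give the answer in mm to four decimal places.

set_geometry: r = 21 mm, L = 232 mm, e = 18 mm; θ ← 0°
rotate_crank_by(-62°): θ ← 0° -62° = -62°
rotate_crank_by(-46°): θ ← -62° -46° = -108°
rotate_crank_by(-32°): θ ← -108° -32° = -140°
rotate_crank_by(-15°): θ ← -140° -15° = -155°
rotate_crank_by(-40°): θ ← -155° -40° = -195°
rotate_crank_by(-81°): θ ← -195° -81° = -276°
rotate_crank_by(-54°): θ ← -276° -54° = -330°
crank pin P = (r cos θ, r sin θ) = (18.186533, 10.500000)
h = r sin θ − e = 10.500000 − 18 = -7.500000
x = r cos θ + √(L² − h²) = 18.186533 + √(53824.0 − 56.2500) = 18.186533 + 231.878740 = 250.065273

250.0653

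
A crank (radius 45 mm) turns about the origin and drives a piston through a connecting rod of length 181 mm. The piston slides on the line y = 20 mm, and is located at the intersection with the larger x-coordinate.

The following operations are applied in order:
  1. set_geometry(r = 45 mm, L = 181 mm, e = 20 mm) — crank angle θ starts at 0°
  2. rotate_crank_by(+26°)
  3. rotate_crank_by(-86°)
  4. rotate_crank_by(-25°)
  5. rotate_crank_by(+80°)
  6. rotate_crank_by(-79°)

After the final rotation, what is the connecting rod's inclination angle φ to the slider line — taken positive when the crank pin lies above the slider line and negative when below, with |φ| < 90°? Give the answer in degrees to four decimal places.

-20.9623

set_geometry: r = 45 mm, L = 181 mm, e = 20 mm; θ ← 0°
rotate_crank_by(+26°): θ ← 0° +26° = 26°
rotate_crank_by(-86°): θ ← 26° -86° = -60°
rotate_crank_by(-25°): θ ← -60° -25° = -85°
rotate_crank_by(+80°): θ ← -85° +80° = -5°
rotate_crank_by(-79°): θ ← -5° -79° = -84°
crank pin P = (r cos θ, r sin θ) = (4.703781, -44.753485)
h = r sin θ − e = -44.753485 − 20 = -64.753485
sin φ = h / L = -64.753485 / 181 = -0.35775406
φ = arcsin(-0.35775406) = -20.962329°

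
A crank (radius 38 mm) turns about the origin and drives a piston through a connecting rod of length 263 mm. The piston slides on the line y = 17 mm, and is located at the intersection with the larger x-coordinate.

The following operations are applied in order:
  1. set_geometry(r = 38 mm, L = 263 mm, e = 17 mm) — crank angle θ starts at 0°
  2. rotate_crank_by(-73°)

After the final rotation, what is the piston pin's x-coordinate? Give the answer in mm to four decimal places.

set_geometry: r = 38 mm, L = 263 mm, e = 17 mm; θ ← 0°
rotate_crank_by(-73°): θ ← 0° -73° = -73°
crank pin P = (r cos θ, r sin θ) = (11.110125, -36.339581)
h = r sin θ − e = -36.339581 − 17 = -53.339581
x = r cos θ + √(L² − h²) = 11.110125 + √(69169.0 − 2845.1109) = 11.110125 + 257.534248 = 268.644373

268.6444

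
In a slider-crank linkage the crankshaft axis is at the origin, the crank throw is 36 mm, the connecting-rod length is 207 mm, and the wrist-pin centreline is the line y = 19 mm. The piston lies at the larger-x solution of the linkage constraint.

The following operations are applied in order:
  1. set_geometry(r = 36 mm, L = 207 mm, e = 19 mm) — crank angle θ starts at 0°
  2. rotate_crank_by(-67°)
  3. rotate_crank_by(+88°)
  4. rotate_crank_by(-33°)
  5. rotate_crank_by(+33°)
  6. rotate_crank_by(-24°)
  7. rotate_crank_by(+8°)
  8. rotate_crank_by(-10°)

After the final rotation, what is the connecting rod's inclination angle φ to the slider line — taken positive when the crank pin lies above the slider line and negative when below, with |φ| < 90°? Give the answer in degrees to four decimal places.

set_geometry: r = 36 mm, L = 207 mm, e = 19 mm; θ ← 0°
rotate_crank_by(-67°): θ ← 0° -67° = -67°
rotate_crank_by(+88°): θ ← -67° +88° = 21°
rotate_crank_by(-33°): θ ← 21° -33° = -12°
rotate_crank_by(+33°): θ ← -12° +33° = 21°
rotate_crank_by(-24°): θ ← 21° -24° = -3°
rotate_crank_by(+8°): θ ← -3° +8° = 5°
rotate_crank_by(-10°): θ ← 5° -10° = -5°
crank pin P = (r cos θ, r sin θ) = (35.863009, -3.137607)
h = r sin θ − e = -3.137607 − 19 = -22.137607
sin φ = h / L = -22.137607 / 207 = -0.10694496
φ = arcsin(-0.10694496) = -6.139236°

-6.1392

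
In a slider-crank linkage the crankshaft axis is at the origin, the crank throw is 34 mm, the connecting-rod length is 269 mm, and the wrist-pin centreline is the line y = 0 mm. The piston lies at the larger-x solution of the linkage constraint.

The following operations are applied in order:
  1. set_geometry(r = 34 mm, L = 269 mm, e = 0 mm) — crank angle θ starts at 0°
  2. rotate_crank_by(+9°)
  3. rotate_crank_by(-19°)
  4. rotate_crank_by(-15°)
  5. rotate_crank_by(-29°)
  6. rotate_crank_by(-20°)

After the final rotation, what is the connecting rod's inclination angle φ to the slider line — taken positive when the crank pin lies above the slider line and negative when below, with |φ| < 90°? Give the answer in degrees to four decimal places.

set_geometry: r = 34 mm, L = 269 mm, e = 0 mm; θ ← 0°
rotate_crank_by(+9°): θ ← 0° +9° = 9°
rotate_crank_by(-19°): θ ← 9° -19° = -10°
rotate_crank_by(-15°): θ ← -10° -15° = -25°
rotate_crank_by(-29°): θ ← -25° -29° = -54°
rotate_crank_by(-20°): θ ← -54° -20° = -74°
crank pin P = (r cos θ, r sin θ) = (9.371670, -32.682898)
h = r sin θ − e = -32.682898 − 0 = -32.682898
sin φ = h / L = -32.682898 / 269 = -0.12149776
φ = arcsin(-0.12149776) = -6.978550°

-6.9786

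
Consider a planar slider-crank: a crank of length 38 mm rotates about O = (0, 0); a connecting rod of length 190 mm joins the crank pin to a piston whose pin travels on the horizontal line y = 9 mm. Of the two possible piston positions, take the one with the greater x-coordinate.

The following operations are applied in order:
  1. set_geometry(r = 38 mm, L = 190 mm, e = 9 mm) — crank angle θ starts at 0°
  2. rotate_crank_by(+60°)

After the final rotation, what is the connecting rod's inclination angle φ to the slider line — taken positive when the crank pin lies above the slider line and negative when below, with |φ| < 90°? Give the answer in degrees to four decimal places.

set_geometry: r = 38 mm, L = 190 mm, e = 9 mm; θ ← 0°
rotate_crank_by(+60°): θ ← 0° +60° = 60°
crank pin P = (r cos θ, r sin θ) = (19.000000, 32.908965)
h = r sin θ − e = 32.908965 − 9 = 23.908965
sin φ = h / L = 23.908965 / 190 = 0.12583666
φ = arcsin(0.12583666) = 7.229074°

7.2291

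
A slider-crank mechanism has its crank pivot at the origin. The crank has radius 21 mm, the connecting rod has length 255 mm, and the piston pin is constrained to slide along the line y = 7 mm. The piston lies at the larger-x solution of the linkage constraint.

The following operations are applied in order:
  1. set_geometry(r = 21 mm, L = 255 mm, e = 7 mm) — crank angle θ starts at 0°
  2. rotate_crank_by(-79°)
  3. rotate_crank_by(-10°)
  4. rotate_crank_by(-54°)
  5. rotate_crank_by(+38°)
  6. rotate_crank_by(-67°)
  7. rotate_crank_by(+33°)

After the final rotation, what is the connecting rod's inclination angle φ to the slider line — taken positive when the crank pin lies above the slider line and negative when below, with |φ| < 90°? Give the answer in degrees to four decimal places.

-4.6736

set_geometry: r = 21 mm, L = 255 mm, e = 7 mm; θ ← 0°
rotate_crank_by(-79°): θ ← 0° -79° = -79°
rotate_crank_by(-10°): θ ← -79° -10° = -89°
rotate_crank_by(-54°): θ ← -89° -54° = -143°
rotate_crank_by(+38°): θ ← -143° +38° = -105°
rotate_crank_by(-67°): θ ← -105° -67° = -172°
rotate_crank_by(+33°): θ ← -172° +33° = -139°
crank pin P = (r cos θ, r sin θ) = (-15.848901, -13.777240)
h = r sin θ − e = -13.777240 − 7 = -20.777240
sin φ = h / L = -20.777240 / 255 = -0.08147937
φ = arcsin(-0.08147937) = -4.673605°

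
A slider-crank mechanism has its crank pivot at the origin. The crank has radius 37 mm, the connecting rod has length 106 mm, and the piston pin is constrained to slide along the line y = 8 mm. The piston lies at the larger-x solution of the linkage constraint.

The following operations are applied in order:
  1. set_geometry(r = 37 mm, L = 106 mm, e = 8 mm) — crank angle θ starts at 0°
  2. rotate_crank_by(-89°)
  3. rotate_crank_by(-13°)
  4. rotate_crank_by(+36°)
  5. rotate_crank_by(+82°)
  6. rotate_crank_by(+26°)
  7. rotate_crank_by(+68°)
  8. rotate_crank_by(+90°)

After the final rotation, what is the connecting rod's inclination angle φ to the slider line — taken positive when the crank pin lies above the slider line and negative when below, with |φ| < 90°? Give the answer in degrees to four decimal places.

set_geometry: r = 37 mm, L = 106 mm, e = 8 mm; θ ← 0°
rotate_crank_by(-89°): θ ← 0° -89° = -89°
rotate_crank_by(-13°): θ ← -89° -13° = -102°
rotate_crank_by(+36°): θ ← -102° +36° = -66°
rotate_crank_by(+82°): θ ← -66° +82° = 16°
rotate_crank_by(+26°): θ ← 16° +26° = 42°
rotate_crank_by(+68°): θ ← 42° +68° = 110°
rotate_crank_by(+90°): θ ← 110° +90° = 200°
crank pin P = (r cos θ, r sin θ) = (-34.768627, -12.654745)
h = r sin θ − e = -12.654745 − 8 = -20.654745
sin φ = h / L = -20.654745 / 106 = -0.19485609
φ = arcsin(-0.19485609) = -11.236317°

-11.2363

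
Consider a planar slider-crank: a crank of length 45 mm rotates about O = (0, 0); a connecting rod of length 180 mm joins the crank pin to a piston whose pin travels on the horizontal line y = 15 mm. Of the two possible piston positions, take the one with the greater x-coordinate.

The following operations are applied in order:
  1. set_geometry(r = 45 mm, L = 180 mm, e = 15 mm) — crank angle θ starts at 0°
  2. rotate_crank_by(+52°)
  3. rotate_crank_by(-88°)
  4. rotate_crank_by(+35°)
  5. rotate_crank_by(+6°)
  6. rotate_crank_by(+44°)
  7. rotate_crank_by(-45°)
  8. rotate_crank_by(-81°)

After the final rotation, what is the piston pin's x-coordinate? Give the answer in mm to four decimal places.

180.2318

set_geometry: r = 45 mm, L = 180 mm, e = 15 mm; θ ← 0°
rotate_crank_by(+52°): θ ← 0° +52° = 52°
rotate_crank_by(-88°): θ ← 52° -88° = -36°
rotate_crank_by(+35°): θ ← -36° +35° = -1°
rotate_crank_by(+6°): θ ← -1° +6° = 5°
rotate_crank_by(+44°): θ ← 5° +44° = 49°
rotate_crank_by(-45°): θ ← 49° -45° = 4°
rotate_crank_by(-81°): θ ← 4° -81° = -77°
crank pin P = (r cos θ, r sin θ) = (10.122797, -43.846653)
h = r sin θ − e = -43.846653 − 15 = -58.846653
x = r cos θ + √(L² − h²) = 10.122797 + √(32400.0 − 3462.9286) = 10.122797 + 170.108999 = 180.231796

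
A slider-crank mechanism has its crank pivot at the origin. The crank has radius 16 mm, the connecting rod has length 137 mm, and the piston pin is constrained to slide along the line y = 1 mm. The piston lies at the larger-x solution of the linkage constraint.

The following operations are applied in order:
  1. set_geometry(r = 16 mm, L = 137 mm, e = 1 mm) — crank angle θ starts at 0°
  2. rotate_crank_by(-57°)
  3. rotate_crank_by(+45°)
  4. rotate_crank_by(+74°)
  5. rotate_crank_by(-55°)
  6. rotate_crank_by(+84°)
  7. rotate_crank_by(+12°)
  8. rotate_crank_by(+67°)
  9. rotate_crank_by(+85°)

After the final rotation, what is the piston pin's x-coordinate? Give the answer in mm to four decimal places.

set_geometry: r = 16 mm, L = 137 mm, e = 1 mm; θ ← 0°
rotate_crank_by(-57°): θ ← 0° -57° = -57°
rotate_crank_by(+45°): θ ← -57° +45° = -12°
rotate_crank_by(+74°): θ ← -12° +74° = 62°
rotate_crank_by(-55°): θ ← 62° -55° = 7°
rotate_crank_by(+84°): θ ← 7° +84° = 91°
rotate_crank_by(+12°): θ ← 91° +12° = 103°
rotate_crank_by(+67°): θ ← 103° +67° = 170°
rotate_crank_by(+85°): θ ← 170° +85° = 255°
crank pin P = (r cos θ, r sin θ) = (-4.141105, -15.454813)
h = r sin θ − e = -15.454813 − 1 = -16.454813
x = r cos θ + √(L² − h²) = -4.141105 + √(18769.0 − 270.7609) = -4.141105 + 136.008232 = 131.867127

131.8671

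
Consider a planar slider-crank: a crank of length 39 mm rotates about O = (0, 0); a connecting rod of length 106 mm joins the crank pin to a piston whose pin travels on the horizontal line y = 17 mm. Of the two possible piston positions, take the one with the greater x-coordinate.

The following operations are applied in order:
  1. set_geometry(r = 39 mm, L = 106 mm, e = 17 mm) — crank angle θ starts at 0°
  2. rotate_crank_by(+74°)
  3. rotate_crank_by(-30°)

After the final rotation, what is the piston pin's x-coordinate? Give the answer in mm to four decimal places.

set_geometry: r = 39 mm, L = 106 mm, e = 17 mm; θ ← 0°
rotate_crank_by(+74°): θ ← 0° +74° = 74°
rotate_crank_by(-30°): θ ← 74° -30° = 44°
crank pin P = (r cos θ, r sin θ) = (28.054252, 27.091676)
h = r sin θ − e = 27.091676 − 17 = 10.091676
x = r cos θ + √(L² − h²) = 28.054252 + √(11236.0 − 101.8419) = 28.054252 + 105.518520 = 133.572772

133.5728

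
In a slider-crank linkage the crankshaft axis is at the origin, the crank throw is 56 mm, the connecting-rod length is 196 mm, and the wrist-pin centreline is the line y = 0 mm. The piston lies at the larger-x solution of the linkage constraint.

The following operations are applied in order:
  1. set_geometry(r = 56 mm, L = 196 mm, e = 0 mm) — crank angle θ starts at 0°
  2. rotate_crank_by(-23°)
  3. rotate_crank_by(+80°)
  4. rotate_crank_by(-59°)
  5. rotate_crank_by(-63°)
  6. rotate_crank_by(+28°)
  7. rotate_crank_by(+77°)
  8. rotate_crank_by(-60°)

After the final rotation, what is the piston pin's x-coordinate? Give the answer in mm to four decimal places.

247.6847

set_geometry: r = 56 mm, L = 196 mm, e = 0 mm; θ ← 0°
rotate_crank_by(-23°): θ ← 0° -23° = -23°
rotate_crank_by(+80°): θ ← -23° +80° = 57°
rotate_crank_by(-59°): θ ← 57° -59° = -2°
rotate_crank_by(-63°): θ ← -2° -63° = -65°
rotate_crank_by(+28°): θ ← -65° +28° = -37°
rotate_crank_by(+77°): θ ← -37° +77° = 40°
rotate_crank_by(-60°): θ ← 40° -60° = -20°
crank pin P = (r cos θ, r sin θ) = (52.622787, -19.153128)
h = r sin θ − e = -19.153128 − 0 = -19.153128
x = r cos θ + √(L² − h²) = 52.622787 + √(38416.0 − 366.8423) = 52.622787 + 195.061933 = 247.684720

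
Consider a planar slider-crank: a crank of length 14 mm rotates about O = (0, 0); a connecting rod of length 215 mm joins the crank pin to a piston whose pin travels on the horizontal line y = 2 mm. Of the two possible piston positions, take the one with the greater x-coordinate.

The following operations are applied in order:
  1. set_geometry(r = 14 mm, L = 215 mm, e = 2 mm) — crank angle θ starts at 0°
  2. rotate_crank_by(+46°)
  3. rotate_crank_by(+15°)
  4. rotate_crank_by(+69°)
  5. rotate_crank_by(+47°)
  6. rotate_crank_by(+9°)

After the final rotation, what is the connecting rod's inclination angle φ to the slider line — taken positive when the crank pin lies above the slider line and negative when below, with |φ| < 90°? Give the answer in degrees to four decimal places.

set_geometry: r = 14 mm, L = 215 mm, e = 2 mm; θ ← 0°
rotate_crank_by(+46°): θ ← 0° +46° = 46°
rotate_crank_by(+15°): θ ← 46° +15° = 61°
rotate_crank_by(+69°): θ ← 61° +69° = 130°
rotate_crank_by(+47°): θ ← 130° +47° = 177°
rotate_crank_by(+9°): θ ← 177° +9° = 186°
crank pin P = (r cos θ, r sin θ) = (-13.923307, -1.463398)
h = r sin θ − e = -1.463398 − 2 = -3.463398
sin φ = h / L = -3.463398 / 215 = -0.01610883
φ = arcsin(-0.01610883) = -0.923008°

-0.9230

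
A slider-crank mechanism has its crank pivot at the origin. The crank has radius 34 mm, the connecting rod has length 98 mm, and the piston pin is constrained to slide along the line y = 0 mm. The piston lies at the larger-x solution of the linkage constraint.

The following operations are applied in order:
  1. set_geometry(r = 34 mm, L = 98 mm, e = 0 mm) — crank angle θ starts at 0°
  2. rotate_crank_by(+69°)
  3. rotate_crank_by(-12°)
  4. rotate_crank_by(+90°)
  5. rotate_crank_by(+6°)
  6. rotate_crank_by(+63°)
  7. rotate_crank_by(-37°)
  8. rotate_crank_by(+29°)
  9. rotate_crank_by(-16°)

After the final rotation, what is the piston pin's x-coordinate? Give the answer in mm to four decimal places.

64.4877

set_geometry: r = 34 mm, L = 98 mm, e = 0 mm; θ ← 0°
rotate_crank_by(+69°): θ ← 0° +69° = 69°
rotate_crank_by(-12°): θ ← 69° -12° = 57°
rotate_crank_by(+90°): θ ← 57° +90° = 147°
rotate_crank_by(+6°): θ ← 147° +6° = 153°
rotate_crank_by(+63°): θ ← 153° +63° = 216°
rotate_crank_by(-37°): θ ← 216° -37° = 179°
rotate_crank_by(+29°): θ ← 179° +29° = 208°
rotate_crank_by(-16°): θ ← 208° -16° = 192°
crank pin P = (r cos θ, r sin θ) = (-33.257018, -7.068997)
h = r sin θ − e = -7.068997 − 0 = -7.068997
x = r cos θ + √(L² − h²) = -33.257018 + √(9604.0 − 49.9707) = -33.257018 + 97.744715 = 64.487696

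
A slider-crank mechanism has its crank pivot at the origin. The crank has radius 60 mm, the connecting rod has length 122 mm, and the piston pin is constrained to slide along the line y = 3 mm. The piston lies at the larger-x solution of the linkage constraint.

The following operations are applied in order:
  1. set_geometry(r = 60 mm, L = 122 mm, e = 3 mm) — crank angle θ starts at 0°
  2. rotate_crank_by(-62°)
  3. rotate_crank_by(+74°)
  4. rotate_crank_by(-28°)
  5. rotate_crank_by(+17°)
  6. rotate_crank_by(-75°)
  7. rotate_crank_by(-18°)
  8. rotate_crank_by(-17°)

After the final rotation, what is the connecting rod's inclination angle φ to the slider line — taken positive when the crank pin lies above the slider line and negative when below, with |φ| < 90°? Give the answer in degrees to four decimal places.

-29.3142

set_geometry: r = 60 mm, L = 122 mm, e = 3 mm; θ ← 0°
rotate_crank_by(-62°): θ ← 0° -62° = -62°
rotate_crank_by(+74°): θ ← -62° +74° = 12°
rotate_crank_by(-28°): θ ← 12° -28° = -16°
rotate_crank_by(+17°): θ ← -16° +17° = 1°
rotate_crank_by(-75°): θ ← 1° -75° = -74°
rotate_crank_by(-18°): θ ← -74° -18° = -92°
rotate_crank_by(-17°): θ ← -92° -17° = -109°
crank pin P = (r cos θ, r sin θ) = (-19.534089, -56.731115)
h = r sin θ − e = -56.731115 − 3 = -59.731115
sin φ = h / L = -59.731115 / 122 = -0.48959930
φ = arcsin(-0.48959930) = -29.314248°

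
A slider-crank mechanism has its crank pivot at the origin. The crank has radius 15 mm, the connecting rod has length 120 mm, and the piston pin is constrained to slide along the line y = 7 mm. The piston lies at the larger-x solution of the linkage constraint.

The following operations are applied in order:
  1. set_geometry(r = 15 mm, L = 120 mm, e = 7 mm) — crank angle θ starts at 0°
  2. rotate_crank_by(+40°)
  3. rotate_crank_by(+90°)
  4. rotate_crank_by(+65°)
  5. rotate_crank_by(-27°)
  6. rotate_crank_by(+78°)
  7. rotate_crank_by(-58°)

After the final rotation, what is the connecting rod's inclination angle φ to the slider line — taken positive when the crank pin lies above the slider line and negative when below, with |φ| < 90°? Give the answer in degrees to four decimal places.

set_geometry: r = 15 mm, L = 120 mm, e = 7 mm; θ ← 0°
rotate_crank_by(+40°): θ ← 0° +40° = 40°
rotate_crank_by(+90°): θ ← 40° +90° = 130°
rotate_crank_by(+65°): θ ← 130° +65° = 195°
rotate_crank_by(-27°): θ ← 195° -27° = 168°
rotate_crank_by(+78°): θ ← 168° +78° = 246°
rotate_crank_by(-58°): θ ← 246° -58° = 188°
crank pin P = (r cos θ, r sin θ) = (-14.854021, -2.087597)
h = r sin θ − e = -2.087597 − 7 = -9.087597
sin φ = h / L = -9.087597 / 120 = -0.07572997
φ = arcsin(-0.07572997) = -4.343166°

-4.3432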